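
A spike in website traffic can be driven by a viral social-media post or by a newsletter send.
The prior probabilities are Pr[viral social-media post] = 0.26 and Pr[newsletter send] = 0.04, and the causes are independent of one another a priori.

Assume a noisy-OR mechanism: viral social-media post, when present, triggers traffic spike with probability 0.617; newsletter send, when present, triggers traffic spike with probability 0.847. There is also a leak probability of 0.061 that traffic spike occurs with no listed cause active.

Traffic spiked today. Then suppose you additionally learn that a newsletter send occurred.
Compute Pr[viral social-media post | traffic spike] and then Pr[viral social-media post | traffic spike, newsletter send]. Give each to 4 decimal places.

Under noisy-OR, P(traffic spike | causes) = 1 − (1−0.061)·∏(1−qᵢ) over the active causes.
By total probability over the 4 (viral social-media post, newsletter send) configurations:
  P(traffic spike) = 0.061·0.74·0.96 + 0.856333·0.74·0.04 + 0.640363·0.26·0.96 + 0.944976·0.26·0.04
        = 0.043334 + 0.025347 + 0.159835 + 0.009828 = 0.238344
Configurations with viral social-media post contribute 0.169663, so
  P(viral social-media post | traffic spike) = 0.169663 / 0.238344 ≈ 0.7118

With the extra evidence:
Numerator (weight on configurations with viral social-media post): 0.944976*0.26 = 0.245694
The normalizing constant is 0.856333*0.74 + 0.944976*0.26 = 0.879380
Posterior = 0.245694 / 0.879380 ≈ 0.2794

Pr[viral social-media post | traffic spike] ≈ 0.7118; Pr[viral social-media post | traffic spike, newsletter send] ≈ 0.2794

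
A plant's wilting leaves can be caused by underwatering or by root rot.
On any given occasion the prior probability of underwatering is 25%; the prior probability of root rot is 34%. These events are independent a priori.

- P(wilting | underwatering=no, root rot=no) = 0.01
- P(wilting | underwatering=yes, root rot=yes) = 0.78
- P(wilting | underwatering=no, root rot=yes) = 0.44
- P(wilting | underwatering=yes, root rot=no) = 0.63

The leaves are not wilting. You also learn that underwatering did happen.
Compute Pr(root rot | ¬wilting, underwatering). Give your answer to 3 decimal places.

Enumerate both values of root rot and weight by the priors:
  P(¬wilting | underwatering) = 0.37*0.66 + 0.22*0.34
        = 0.244200 + 0.074800 = 0.319000
Configurations with root rot contribute 0.074800, so
  P(root rot | ¬wilting, underwatering) = 0.074800 / 0.319000 ≈ 0.234

Pr(root rot | ¬wilting, underwatering) ≈ 0.234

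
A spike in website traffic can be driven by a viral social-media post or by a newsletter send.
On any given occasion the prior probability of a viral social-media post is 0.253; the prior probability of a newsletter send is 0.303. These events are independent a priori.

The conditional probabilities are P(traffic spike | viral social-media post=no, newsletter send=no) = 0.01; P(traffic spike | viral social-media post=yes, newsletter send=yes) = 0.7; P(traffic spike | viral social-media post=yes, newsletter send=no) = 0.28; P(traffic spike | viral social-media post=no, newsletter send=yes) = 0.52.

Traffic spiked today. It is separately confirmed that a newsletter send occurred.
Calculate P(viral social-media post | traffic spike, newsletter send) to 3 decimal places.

P(traffic spike | newsletter send) = 0.52·0.747 + 0.7·0.253 = 0.388440 + 0.177100 = 0.565540
Restricting to configurations with viral social-media post present: 0.7·0.253 = 0.177100.
Hence the posterior is 0.177100/0.565540 ≈ 0.313.

P(viral social-media post | traffic spike, newsletter send) ≈ 0.313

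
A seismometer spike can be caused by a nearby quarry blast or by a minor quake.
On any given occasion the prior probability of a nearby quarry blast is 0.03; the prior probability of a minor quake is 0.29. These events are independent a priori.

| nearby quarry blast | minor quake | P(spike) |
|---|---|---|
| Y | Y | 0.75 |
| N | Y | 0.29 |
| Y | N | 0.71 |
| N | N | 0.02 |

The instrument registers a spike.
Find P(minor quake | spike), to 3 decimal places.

P(spike) = 0.02·0.97·0.71 + 0.29·0.97·0.29 + 0.71·0.03·0.71 + 0.75·0.03·0.29 = 0.013774 + 0.081577 + 0.015123 + 0.006525 = 0.116999
Restricting to configurations with minor quake present: 0.081577 + 0.006525 = 0.088102.
P(minor quake | spike) = 0.088102 / 0.116999 ≈ 0.753

P(minor quake | spike) ≈ 0.753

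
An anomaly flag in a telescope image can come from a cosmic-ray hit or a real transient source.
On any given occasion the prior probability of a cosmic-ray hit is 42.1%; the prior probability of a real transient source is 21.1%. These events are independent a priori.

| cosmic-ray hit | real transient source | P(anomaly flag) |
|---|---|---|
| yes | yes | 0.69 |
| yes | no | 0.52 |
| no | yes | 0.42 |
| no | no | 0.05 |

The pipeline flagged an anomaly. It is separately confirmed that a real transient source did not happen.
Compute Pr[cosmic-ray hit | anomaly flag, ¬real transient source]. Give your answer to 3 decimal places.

By total probability over both values of cosmic-ray hit:
  P(anomaly flag | ¬real transient source) = 0.05×0.579 + 0.52×0.421
        = 0.028950 + 0.218920 = 0.247870
Keeping only the cosmic-ray hit-present terms gives 0.218920, so
  P(cosmic-ray hit | anomaly flag, ¬real transient source) = 0.218920 / 0.247870 ≈ 0.883

Pr[cosmic-ray hit | anomaly flag, ¬real transient source] ≈ 0.883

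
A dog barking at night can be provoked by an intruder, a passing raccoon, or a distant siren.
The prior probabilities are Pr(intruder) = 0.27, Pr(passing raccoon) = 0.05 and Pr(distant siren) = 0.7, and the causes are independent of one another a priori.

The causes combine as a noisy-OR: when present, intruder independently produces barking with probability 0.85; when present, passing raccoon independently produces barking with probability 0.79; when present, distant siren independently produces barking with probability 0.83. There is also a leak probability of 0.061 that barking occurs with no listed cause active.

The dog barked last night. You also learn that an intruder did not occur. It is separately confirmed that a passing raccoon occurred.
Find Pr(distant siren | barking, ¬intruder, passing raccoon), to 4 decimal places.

Pr(distant siren | barking, ¬intruder, passing raccoon) ≈ 0.7375

Under noisy-OR, P(barking | causes) = 1 − (1−0.061)·∏(1−qᵢ) over the active causes.
Numerator (weight on configurations with distant siren): 0.966478*0.7 = 0.676535
The normalizing constant is 0.80281*0.3 + 0.966478*0.7 = 0.917378
Posterior = 0.676535 / 0.917378 ≈ 0.7375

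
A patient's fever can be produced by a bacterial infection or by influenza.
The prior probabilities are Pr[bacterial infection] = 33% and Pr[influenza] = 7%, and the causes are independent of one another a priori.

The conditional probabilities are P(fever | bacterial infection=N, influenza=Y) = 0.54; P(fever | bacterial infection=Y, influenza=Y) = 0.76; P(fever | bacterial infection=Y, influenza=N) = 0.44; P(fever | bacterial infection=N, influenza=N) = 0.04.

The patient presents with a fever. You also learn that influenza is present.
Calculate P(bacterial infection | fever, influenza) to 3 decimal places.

P(bacterial infection | fever, influenza) ≈ 0.409

Numerator (weight on configurations with bacterial infection): 0.76·0.33 = 0.250800
The normalizing constant is 0.54·0.67 + 0.76·0.33 = 0.612600
P(bacterial infection | fever, influenza) = 0.250800/0.612600 ≈ 0.409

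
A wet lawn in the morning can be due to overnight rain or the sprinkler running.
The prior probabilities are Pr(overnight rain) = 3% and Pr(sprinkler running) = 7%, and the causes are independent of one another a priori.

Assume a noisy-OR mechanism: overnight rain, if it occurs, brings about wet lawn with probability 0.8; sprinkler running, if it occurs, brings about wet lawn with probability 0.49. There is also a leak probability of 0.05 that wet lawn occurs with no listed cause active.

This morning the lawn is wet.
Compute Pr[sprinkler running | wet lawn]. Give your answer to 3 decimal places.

Under noisy-OR, P(wet lawn | causes) = 1 − (1−0.05)·∏(1−qᵢ) over the active causes.
Sum P(wet lawn|·) weighted by the priors over the 4 (overnight rain, sprinkler running) configurations:
  P(wet lawn) = 0.05×0.97×0.93 + 0.5155×0.97×0.07 + 0.81×0.03×0.93 + 0.9031×0.03×0.07
        = 0.045105 + 0.035002 + 0.022599 + 0.001897 = 0.104603
Keeping only the sprinkler running-present terms gives 0.036899, so
  P(sprinkler running | wet lawn) = 0.036899 / 0.104603 ≈ 0.353

Pr[sprinkler running | wet lawn] ≈ 0.353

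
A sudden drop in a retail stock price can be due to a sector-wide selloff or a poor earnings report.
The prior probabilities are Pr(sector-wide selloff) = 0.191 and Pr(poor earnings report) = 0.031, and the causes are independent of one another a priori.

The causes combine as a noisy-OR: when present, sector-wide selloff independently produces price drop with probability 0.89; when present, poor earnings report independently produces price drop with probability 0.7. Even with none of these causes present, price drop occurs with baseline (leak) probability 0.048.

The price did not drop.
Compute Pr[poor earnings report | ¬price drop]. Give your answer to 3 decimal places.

Under noisy-OR, P(price drop | causes) = 1 − (1−0.048)·∏(1−qᵢ) over the active causes.
Sum P(¬price drop|·) weighted by the priors over the 4 (sector-wide selloff, poor earnings report) configurations:
  P(¬price drop) = 0.952*0.809*0.969 + 0.2856*0.809*0.031 + 0.10472*0.191*0.969 + 0.031416*0.191*0.031
        = 0.746293 + 0.007163 + 0.019381 + 0.000186 = 0.773023
Keeping only the poor earnings report-present terms gives 0.007349, so
  P(poor earnings report | ¬price drop) = 0.007349 / 0.773023 ≈ 0.010

Pr[poor earnings report | ¬price drop] ≈ 0.010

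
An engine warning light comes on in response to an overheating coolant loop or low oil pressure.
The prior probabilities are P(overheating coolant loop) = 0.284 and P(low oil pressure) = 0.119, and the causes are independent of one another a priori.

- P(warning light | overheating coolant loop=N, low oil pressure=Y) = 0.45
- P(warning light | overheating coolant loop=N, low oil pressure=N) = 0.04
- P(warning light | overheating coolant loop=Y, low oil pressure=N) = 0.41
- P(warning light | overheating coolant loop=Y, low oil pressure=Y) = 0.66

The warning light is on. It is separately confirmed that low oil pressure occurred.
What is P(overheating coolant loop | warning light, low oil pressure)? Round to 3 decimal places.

Weight on overheating coolant loop=true, given the evidence: 0.66×0.284 = 0.187440
Denominator P(warning light | low oil pressure): 0.45×0.716 + 0.66×0.284 = 0.509640
Posterior = 0.187440 / 0.509640 ≈ 0.368

P(overheating coolant loop | warning light, low oil pressure) ≈ 0.368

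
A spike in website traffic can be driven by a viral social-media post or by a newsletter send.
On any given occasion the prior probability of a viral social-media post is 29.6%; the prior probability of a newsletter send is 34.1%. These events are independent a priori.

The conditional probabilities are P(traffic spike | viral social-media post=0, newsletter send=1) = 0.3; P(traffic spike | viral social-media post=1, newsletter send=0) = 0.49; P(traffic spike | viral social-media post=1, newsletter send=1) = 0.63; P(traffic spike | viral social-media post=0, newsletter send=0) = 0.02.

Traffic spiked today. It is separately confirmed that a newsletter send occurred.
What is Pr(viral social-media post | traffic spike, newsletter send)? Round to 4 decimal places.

Weight on viral social-media post=true, given the evidence: 0.63×0.296 = 0.186480
Normalizer over all consistent configurations: 0.3×0.704 + 0.63×0.296 = 0.397680
Posterior = 0.186480 / 0.397680 ≈ 0.4689

Pr(viral social-media post | traffic spike, newsletter send) ≈ 0.4689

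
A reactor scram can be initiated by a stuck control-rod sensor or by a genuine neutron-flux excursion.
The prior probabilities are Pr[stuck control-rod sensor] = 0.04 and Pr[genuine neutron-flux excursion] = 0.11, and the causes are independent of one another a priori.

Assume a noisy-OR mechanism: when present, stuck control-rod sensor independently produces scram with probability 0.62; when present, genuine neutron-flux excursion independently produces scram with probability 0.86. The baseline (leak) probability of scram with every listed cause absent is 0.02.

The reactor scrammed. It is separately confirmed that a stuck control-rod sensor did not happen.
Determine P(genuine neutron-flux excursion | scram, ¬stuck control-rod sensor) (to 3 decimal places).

Under noisy-OR, P(scram | causes) = 1 − (1−0.02)·∏(1−qᵢ) over the active causes.
By total probability over both values of genuine neutron-flux excursion:
  P(scram | ¬stuck control-rod sensor) = 0.02*0.89 + 0.8628*0.11
        = 0.017800 + 0.094908 = 0.112708
Configurations with genuine neutron-flux excursion contribute 0.094908, so
  P(genuine neutron-flux excursion | scram, ¬stuck control-rod sensor) = 0.094908 / 0.112708 ≈ 0.842

P(genuine neutron-flux excursion | scram, ¬stuck control-rod sensor) ≈ 0.842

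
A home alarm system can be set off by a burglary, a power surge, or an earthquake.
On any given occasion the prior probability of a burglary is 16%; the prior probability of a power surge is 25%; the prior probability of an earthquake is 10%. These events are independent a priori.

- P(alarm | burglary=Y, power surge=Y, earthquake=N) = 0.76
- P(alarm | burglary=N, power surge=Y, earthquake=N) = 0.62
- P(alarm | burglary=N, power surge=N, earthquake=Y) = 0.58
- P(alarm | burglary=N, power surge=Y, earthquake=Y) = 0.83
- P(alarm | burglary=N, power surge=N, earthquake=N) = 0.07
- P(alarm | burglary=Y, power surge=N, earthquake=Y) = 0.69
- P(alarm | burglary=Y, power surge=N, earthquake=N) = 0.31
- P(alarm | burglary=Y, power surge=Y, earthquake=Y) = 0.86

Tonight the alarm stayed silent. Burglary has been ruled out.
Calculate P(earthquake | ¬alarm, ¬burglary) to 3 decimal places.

P(earthquake | ¬alarm, ¬burglary) ≈ 0.048

By total probability over the 4 (power surge, earthquake) configurations:
  P(¬alarm | ¬burglary) = 0.93*0.75*0.9 + 0.42*0.75*0.1 + 0.38*0.25*0.9 + 0.17*0.25*0.1
        = 0.627750 + 0.031500 + 0.085500 + 0.004250 = 0.749000
Configurations with earthquake contribute 0.035750, so
  P(earthquake | ¬alarm, ¬burglary) = 0.035750 / 0.749000 ≈ 0.048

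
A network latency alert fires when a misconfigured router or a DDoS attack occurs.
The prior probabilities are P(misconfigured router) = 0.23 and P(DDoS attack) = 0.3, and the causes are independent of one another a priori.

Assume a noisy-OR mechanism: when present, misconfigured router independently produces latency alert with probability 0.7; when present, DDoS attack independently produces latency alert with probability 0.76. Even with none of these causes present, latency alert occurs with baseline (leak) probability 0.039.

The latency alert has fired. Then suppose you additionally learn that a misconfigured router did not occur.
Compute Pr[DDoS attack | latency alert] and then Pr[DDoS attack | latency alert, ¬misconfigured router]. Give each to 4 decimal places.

Under noisy-OR, P(latency alert | causes) = 1 − (1−0.039)·∏(1−qᵢ) over the active causes.
P(latency alert) = 0.039×0.77×0.7 + 0.76936×0.77×0.3 + 0.7117×0.23×0.7 + 0.930808×0.23×0.3 = 0.021021 + 0.177722 + 0.114584 + 0.064226 = 0.377553
Restricting to configurations with DDoS attack present: 0.177722 + 0.064226 = 0.241948.
Hence the posterior is 0.241948/0.377553 ≈ 0.6408.

Now also conditioning on misconfigured router≠true:
P(latency alert | ¬misconfigured router) = 0.039·0.7 + 0.76936·0.3 = 0.027300 + 0.230808 = 0.258108
The DDoS attack-present share is 0.76936·0.3 = 0.230808.
P(DDoS attack | latency alert, ¬misconfigured router) = 0.230808 / 0.258108 ≈ 0.8942
With misconfigured router excluded, DDoS attack must carry more of the explanatory weight for the latency alert.

Pr[DDoS attack | latency alert] ≈ 0.6408; Pr[DDoS attack | latency alert, ¬misconfigured router] ≈ 0.8942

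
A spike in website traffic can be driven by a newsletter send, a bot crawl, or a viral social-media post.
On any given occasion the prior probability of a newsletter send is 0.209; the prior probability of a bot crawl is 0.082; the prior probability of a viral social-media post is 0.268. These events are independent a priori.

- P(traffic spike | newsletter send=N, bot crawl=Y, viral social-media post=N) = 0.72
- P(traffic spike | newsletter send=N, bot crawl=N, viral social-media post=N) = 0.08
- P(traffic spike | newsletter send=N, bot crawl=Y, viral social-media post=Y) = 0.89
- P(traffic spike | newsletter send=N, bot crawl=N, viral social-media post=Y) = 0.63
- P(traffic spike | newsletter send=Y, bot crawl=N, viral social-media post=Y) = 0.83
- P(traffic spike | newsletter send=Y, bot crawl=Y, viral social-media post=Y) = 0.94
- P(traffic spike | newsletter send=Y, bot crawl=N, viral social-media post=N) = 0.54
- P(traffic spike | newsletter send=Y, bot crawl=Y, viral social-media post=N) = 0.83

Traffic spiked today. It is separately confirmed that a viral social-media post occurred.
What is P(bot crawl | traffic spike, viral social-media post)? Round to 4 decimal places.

P(bot crawl | traffic spike, viral social-media post) ≈ 0.1069

By total probability over the 4 (newsletter send, bot crawl) configurations:
  P(traffic spike | viral social-media post) = 0.63·0.791·0.918 + 0.89·0.791·0.082 + 0.83·0.209·0.918 + 0.94·0.209·0.082
        = 0.457467 + 0.057727 + 0.159245 + 0.016110 = 0.690549
The terms with bot crawl present sum to 0.073837, so
  P(bot crawl | traffic spike, viral social-media post) = 0.073837 / 0.690549 ≈ 0.1069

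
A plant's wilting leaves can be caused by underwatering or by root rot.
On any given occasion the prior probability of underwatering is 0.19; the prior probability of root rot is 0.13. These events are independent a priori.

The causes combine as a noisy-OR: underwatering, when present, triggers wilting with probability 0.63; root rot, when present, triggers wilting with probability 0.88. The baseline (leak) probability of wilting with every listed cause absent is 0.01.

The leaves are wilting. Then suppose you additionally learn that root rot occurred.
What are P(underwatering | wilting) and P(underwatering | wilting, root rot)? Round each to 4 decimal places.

Under noisy-OR, P(wilting | causes) = 1 − (1−0.01)·∏(1−qᵢ) over the active causes.
For the numerator, keep only underwatering=true terms: 0.104751 + 0.023614 = 0.128365
Normalizer over all consistent configurations: 0.01×0.81×0.87 + 0.8812×0.81×0.13 + 0.6337×0.19×0.87 + 0.956044×0.19×0.13 = 0.228202
P(underwatering | wilting) = 0.128365/0.228202 ≈ 0.5625

Now condition on the additional information:
P(wilting | root rot) = 0.8812·0.81 + 0.956044·0.19 = 0.713772 + 0.181648 = 0.895420
Of this, 0.181648 comes from 0.956044·0.19 (the underwatering=true cases).
Hence the posterior is 0.181648/0.895420 ≈ 0.2029.
— root rot explains away the evidence for underwatering.

P(underwatering | wilting) ≈ 0.5625; P(underwatering | wilting, root rot) ≈ 0.2029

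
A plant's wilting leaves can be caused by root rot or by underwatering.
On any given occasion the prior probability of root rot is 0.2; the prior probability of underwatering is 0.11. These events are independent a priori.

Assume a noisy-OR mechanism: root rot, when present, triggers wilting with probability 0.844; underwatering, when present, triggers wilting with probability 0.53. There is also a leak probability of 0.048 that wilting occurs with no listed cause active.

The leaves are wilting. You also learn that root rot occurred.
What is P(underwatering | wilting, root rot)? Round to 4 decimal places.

Under noisy-OR, P(wilting | causes) = 1 − (1−0.048)·∏(1−qᵢ) over the active causes.
Weight on underwatering=true, given the evidence: 0.930199·0.11 = 0.102322
Denominator P(wilting | root rot): 0.851488·0.89 + 0.930199·0.11 = 0.860146
Posterior = 0.102322 / 0.860146 ≈ 0.1190

P(underwatering | wilting, root rot) ≈ 0.1190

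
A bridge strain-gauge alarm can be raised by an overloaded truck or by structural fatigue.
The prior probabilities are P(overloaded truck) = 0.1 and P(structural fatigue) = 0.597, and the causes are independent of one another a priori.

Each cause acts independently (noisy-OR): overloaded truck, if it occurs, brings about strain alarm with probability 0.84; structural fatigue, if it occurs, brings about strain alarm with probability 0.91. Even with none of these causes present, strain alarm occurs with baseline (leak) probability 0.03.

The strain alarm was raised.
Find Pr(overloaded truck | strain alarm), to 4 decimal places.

Pr(overloaded truck | strain alarm) ≈ 0.1564

Under noisy-OR, P(strain alarm | causes) = 1 − (1−0.03)·∏(1−qᵢ) over the active causes.
For the numerator, keep only overloaded truck=true terms: 0.034045 + 0.058866 = 0.092911
Denominator P(strain alarm): 0.03·0.9·0.403 + 0.9127·0.9·0.597 + 0.8448·0.1·0.403 + 0.986032·0.1·0.597 = 0.594186
P(overloaded truck | strain alarm) = 0.092911/0.594186 ≈ 0.1564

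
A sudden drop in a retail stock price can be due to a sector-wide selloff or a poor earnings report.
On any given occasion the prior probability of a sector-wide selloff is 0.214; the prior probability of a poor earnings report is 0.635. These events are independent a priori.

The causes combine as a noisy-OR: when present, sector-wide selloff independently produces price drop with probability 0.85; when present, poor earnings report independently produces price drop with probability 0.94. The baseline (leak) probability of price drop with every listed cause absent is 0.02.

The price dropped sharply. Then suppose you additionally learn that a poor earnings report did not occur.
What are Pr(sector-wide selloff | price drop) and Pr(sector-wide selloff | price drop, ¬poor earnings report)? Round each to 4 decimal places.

Under noisy-OR, P(price drop | causes) = 1 − (1−0.02)·∏(1−qᵢ) over the active causes.
Enumerate the 4 (sector-wide selloff, poor earnings report) configurations and weight by the priors:
  P(price drop) = 0.02*0.786*0.365 + 0.9412*0.786*0.635 + 0.853*0.214*0.365 + 0.99118*0.214*0.635
        = 0.005738 + 0.469762 + 0.066628 + 0.134691 = 0.676819
The terms with sector-wide selloff present sum to 0.201319, so
  P(sector-wide selloff | price drop) = 0.201319 / 0.676819 ≈ 0.2974

With the extra evidence:
Weight on sector-wide selloff=true, given the evidence: 0.853×0.214 = 0.182542
Denominator P(price drop | ¬poor earnings report): 0.02×0.786 + 0.853×0.214 = 0.198262
Posterior = 0.182542 / 0.198262 ≈ 0.9207
Ruling out poor earnings report raises the posterior on sector-wide selloff — the flip side of explaining away.

Pr(sector-wide selloff | price drop) ≈ 0.2974; Pr(sector-wide selloff | price drop, ¬poor earnings report) ≈ 0.9207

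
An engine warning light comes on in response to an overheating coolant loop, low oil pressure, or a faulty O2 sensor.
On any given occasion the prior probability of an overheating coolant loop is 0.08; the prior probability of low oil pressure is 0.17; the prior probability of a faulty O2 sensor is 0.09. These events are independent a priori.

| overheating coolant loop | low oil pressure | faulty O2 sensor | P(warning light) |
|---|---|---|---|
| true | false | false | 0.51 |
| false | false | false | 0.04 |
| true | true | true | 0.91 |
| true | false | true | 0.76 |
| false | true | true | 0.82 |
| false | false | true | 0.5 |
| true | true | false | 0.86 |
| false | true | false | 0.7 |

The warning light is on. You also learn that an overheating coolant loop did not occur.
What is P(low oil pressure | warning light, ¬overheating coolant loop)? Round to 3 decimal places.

Enumerate the 4 (low oil pressure, faulty O2 sensor) configurations and weight by the priors:
  P(warning light | ¬overheating coolant loop) = 0.04×0.83×0.91 + 0.5×0.83×0.09 + 0.7×0.17×0.91 + 0.82×0.17×0.09
        = 0.030212 + 0.037350 + 0.108290 + 0.012546 = 0.188398
The terms with low oil pressure present sum to 0.120836, so
  P(low oil pressure | warning light, ¬overheating coolant loop) = 0.120836 / 0.188398 ≈ 0.641

P(low oil pressure | warning light, ¬overheating coolant loop) ≈ 0.641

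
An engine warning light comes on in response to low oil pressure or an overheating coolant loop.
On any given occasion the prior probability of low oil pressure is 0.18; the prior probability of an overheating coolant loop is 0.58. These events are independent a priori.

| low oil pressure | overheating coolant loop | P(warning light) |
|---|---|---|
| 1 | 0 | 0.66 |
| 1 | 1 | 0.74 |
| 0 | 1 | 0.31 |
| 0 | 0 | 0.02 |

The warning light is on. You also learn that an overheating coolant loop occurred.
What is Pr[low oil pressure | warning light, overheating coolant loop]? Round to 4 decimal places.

Pr[low oil pressure | warning light, overheating coolant loop] ≈ 0.3438

Weight on low oil pressure=true, given the evidence: 0.74*0.18 = 0.133200
The normalizing constant is 0.31*0.82 + 0.74*0.18 = 0.387400
P(low oil pressure | warning light, overheating coolant loop) = 0.133200/0.387400 ≈ 0.3438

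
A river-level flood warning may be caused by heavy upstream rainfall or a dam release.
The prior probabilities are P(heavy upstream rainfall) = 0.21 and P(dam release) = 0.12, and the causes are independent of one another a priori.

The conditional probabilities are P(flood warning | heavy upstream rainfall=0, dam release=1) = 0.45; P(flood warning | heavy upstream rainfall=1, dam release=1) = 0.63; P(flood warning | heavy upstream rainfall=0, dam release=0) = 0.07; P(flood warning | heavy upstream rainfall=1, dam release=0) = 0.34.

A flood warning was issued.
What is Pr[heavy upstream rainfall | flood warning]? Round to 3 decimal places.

Pr[heavy upstream rainfall | flood warning] ≈ 0.463

Numerator (weight on configurations with heavy upstream rainfall): 0.062832 + 0.015876 = 0.078708
Normalizer over all consistent configurations: 0.07*0.79*0.88 + 0.45*0.79*0.12 + 0.34*0.21*0.88 + 0.63*0.21*0.12 = 0.170032
Posterior = 0.078708 / 0.170032 ≈ 0.463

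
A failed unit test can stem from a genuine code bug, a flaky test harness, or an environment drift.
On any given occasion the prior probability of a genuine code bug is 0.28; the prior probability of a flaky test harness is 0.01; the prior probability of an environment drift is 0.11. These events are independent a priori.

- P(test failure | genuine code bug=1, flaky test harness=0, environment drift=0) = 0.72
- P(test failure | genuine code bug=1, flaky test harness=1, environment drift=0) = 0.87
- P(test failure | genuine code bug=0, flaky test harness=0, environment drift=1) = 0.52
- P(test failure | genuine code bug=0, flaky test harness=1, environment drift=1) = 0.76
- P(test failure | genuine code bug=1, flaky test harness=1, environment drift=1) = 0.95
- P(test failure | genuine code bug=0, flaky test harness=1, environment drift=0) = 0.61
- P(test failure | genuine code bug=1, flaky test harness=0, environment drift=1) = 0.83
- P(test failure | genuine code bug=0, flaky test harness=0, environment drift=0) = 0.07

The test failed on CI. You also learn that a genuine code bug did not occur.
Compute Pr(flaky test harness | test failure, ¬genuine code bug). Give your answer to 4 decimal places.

Pr(flaky test harness | test failure, ¬genuine code bug) ≈ 0.0503

By total probability over the 4 (flaky test harness, environment drift) configurations:
  P(test failure | ¬genuine code bug) = 0.07×0.99×0.89 + 0.52×0.99×0.11 + 0.61×0.01×0.89 + 0.76×0.01×0.11
        = 0.061677 + 0.056628 + 0.005429 + 0.000836 = 0.124570
Keeping only the flaky test harness-present terms gives 0.006265, so
  P(flaky test harness | test failure, ¬genuine code bug) = 0.006265 / 0.124570 ≈ 0.0503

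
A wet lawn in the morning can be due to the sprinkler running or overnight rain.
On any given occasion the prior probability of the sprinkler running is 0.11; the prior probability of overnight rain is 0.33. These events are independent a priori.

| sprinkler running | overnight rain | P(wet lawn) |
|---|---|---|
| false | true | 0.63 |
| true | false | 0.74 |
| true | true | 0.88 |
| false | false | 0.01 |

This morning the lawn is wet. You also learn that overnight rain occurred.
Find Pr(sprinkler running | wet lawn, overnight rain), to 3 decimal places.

P(wet lawn | overnight rain) = 0.63·0.89 + 0.88·0.11 = 0.560700 + 0.096800 = 0.657500
Of this, 0.096800 comes from 0.88·0.11 (the sprinkler running=true cases).
So P(sprinkler running | wet lawn, overnight rain) = 0.096800/0.657500 ≈ 0.147.

Pr(sprinkler running | wet lawn, overnight rain) ≈ 0.147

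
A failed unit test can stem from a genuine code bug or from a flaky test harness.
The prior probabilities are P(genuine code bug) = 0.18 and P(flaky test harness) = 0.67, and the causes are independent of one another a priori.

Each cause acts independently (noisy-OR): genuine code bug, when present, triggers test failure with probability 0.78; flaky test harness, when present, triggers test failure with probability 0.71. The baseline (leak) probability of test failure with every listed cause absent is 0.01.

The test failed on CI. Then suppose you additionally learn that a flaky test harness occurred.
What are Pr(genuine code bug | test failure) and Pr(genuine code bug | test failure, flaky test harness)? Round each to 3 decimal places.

Under noisy-OR, P(test failure | causes) = 1 − (1−0.01)·∏(1−qᵢ) over the active causes.
P(test failure) = 0.01×0.82×0.33 + 0.7129×0.82×0.67 + 0.7822×0.18×0.33 + 0.936838×0.18×0.67 = 0.002706 + 0.391667 + 0.046463 + 0.112983 = 0.553819
Restricting to configurations with genuine code bug present: 0.046463 + 0.112983 = 0.159446.
P(genuine code bug | test failure) = 0.159446 / 0.553819 ≈ 0.288

With the extra evidence:
P(test failure | flaky test harness) = 0.7129×0.82 + 0.936838×0.18 = 0.584578 + 0.168631 = 0.753209
Of this, 0.168631 comes from 0.936838×0.18 (the genuine code bug=true cases).
P(genuine code bug | test failure, flaky test harness) = 0.168631 / 0.753209 ≈ 0.224

Pr(genuine code bug | test failure) ≈ 0.288; Pr(genuine code bug | test failure, flaky test harness) ≈ 0.224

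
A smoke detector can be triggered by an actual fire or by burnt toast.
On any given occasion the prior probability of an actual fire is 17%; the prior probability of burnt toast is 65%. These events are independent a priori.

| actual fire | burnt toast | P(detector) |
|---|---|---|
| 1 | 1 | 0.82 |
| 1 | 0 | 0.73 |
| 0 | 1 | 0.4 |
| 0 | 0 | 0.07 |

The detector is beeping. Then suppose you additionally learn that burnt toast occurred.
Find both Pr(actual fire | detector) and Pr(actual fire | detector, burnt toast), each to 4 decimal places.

Pr(actual fire | detector) ≈ 0.3621; Pr(actual fire | detector, burnt toast) ≈ 0.2957

For the numerator, keep only actual fire=true terms: 0.043435 + 0.090610 = 0.134045
Denominator P(detector): 0.07*0.83*0.35 + 0.4*0.83*0.65 + 0.73*0.17*0.35 + 0.82*0.17*0.65 = 0.370180
P(actual fire | detector) = 0.134045/0.370180 ≈ 0.3621

Now also conditioning on burnt toast=true:
Numerator (weight on configurations with actual fire): 0.82·0.17 = 0.139400
The normalizing constant is 0.4·0.83 + 0.82·0.17 = 0.471400
P(actual fire | detector, burnt toast) = 0.139400/0.471400 ≈ 0.2957
— burnt toast explains away the evidence for actual fire.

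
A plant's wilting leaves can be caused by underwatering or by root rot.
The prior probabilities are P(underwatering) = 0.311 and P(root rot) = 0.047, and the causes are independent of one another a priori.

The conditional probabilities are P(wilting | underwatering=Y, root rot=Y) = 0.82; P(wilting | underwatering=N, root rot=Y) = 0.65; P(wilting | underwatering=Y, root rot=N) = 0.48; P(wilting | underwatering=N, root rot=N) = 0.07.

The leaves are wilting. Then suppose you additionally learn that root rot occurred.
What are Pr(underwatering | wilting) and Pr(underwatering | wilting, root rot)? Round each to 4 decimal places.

Pr(underwatering | wilting) ≈ 0.6971; Pr(underwatering | wilting, root rot) ≈ 0.3628

Numerator (weight on configurations with underwatering): 0.142264 + 0.011986 = 0.154250
Normalizer over all consistent configurations: 0.07·0.689·0.953 + 0.65·0.689·0.047 + 0.48·0.311·0.953 + 0.82·0.311·0.047 = 0.221262
P(underwatering | wilting) = 0.154250/0.221262 ≈ 0.6971

Now condition on the additional information:
Weight on underwatering=true, given the evidence: 0.82×0.311 = 0.255020
The normalizing constant is 0.65×0.689 + 0.82×0.311 = 0.702870
Posterior = 0.255020 / 0.702870 ≈ 0.3628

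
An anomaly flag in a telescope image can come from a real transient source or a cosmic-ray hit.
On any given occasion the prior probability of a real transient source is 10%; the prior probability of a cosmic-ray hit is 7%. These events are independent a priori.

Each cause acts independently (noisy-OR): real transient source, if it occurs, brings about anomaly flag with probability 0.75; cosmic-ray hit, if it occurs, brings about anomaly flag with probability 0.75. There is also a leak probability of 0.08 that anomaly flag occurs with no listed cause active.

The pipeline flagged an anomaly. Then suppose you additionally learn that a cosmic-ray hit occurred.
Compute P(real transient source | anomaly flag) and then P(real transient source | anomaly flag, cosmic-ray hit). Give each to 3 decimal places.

Under noisy-OR, P(anomaly flag | causes) = 1 − (1−0.08)·∏(1−qᵢ) over the active causes.
By total probability over the 4 (real transient source, cosmic-ray hit) configurations:
  P(anomaly flag) = 0.08×0.9×0.93 + 0.77×0.9×0.07 + 0.77×0.1×0.93 + 0.9425×0.1×0.07
        = 0.066960 + 0.048510 + 0.071610 + 0.006598 = 0.193678
Configurations with real transient source contribute 0.078208, so
  P(real transient source | anomaly flag) = 0.078208 / 0.193678 ≈ 0.404

With the extra evidence:
P(anomaly flag | cosmic-ray hit) = 0.77·0.9 + 0.9425·0.1 = 0.693000 + 0.094250 = 0.787250
Of this, 0.094250 comes from 0.9425·0.1 (the real transient source=true cases).
So P(real transient source | anomaly flag, cosmic-ray hit) = 0.094250/0.787250 ≈ 0.120.
— cosmic-ray hit explains away the evidence for real transient source.

P(real transient source | anomaly flag) ≈ 0.404; P(real transient source | anomaly flag, cosmic-ray hit) ≈ 0.120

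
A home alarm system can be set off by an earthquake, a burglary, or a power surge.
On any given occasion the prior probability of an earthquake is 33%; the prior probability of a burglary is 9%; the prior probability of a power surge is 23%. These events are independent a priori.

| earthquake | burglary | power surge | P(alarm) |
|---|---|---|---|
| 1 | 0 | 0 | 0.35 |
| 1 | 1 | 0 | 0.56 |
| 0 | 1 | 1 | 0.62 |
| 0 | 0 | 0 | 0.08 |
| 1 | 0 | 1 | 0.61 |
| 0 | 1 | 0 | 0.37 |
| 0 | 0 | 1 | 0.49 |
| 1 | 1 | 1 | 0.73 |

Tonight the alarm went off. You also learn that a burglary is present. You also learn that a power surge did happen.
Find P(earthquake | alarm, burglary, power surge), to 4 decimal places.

P(earthquake | alarm, burglary, power surge) ≈ 0.3671

Numerator (weight on configurations with earthquake): 0.73×0.33 = 0.240900
The normalizing constant is 0.62×0.67 + 0.73×0.33 = 0.656300
P(earthquake | alarm, burglary, power surge) = 0.240900/0.656300 ≈ 0.3671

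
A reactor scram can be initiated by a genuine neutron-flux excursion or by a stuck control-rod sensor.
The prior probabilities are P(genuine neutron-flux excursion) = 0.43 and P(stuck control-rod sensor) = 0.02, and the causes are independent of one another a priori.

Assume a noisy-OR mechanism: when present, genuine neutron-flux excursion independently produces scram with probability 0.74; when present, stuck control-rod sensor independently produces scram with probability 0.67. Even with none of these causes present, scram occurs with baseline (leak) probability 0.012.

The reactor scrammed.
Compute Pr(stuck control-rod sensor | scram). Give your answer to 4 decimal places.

Under noisy-OR, P(scram | causes) = 1 − (1−0.012)·∏(1−qᵢ) over the active causes.
P(scram) = 0.012*0.57*0.98 + 0.67396*0.57*0.02 + 0.74312*0.43*0.98 + 0.91523*0.43*0.02 = 0.006703 + 0.007683 + 0.313151 + 0.007871 = 0.335408
Of this, 0.015554 comes from 0.007683 + 0.007871 (the stuck control-rod sensor=true cases).
Hence the posterior is 0.015554/0.335408 ≈ 0.0464.

Pr(stuck control-rod sensor | scram) ≈ 0.0464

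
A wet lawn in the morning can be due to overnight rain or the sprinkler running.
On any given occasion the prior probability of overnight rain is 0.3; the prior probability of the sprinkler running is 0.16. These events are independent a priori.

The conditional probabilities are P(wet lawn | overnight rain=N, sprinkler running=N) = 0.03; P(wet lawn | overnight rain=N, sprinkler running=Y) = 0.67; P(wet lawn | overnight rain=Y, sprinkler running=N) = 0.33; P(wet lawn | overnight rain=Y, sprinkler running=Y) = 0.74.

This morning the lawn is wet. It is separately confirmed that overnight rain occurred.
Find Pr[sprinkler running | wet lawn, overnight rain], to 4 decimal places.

Pr[sprinkler running | wet lawn, overnight rain] ≈ 0.2993

P(wet lawn | overnight rain) = 0.33×0.84 + 0.74×0.16 = 0.277200 + 0.118400 = 0.395600
The sprinkler running-present share is 0.74×0.16 = 0.118400.
So P(sprinkler running | wet lawn, overnight rain) = 0.118400/0.395600 ≈ 0.2993.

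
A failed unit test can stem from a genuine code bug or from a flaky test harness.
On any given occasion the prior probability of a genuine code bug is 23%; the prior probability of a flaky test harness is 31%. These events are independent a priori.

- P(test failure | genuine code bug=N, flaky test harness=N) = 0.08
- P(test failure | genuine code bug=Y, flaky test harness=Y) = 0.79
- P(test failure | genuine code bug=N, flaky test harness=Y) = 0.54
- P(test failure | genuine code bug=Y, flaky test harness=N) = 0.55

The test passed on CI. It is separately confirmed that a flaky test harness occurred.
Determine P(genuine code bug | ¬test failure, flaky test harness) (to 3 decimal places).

Numerator (weight on configurations with genuine code bug): 0.21*0.23 = 0.048300
Denominator P(¬test failure | flaky test harness): 0.46*0.77 + 0.21*0.23 = 0.402500
Posterior = 0.048300 / 0.402500 ≈ 0.120

P(genuine code bug | ¬test failure, flaky test harness) ≈ 0.120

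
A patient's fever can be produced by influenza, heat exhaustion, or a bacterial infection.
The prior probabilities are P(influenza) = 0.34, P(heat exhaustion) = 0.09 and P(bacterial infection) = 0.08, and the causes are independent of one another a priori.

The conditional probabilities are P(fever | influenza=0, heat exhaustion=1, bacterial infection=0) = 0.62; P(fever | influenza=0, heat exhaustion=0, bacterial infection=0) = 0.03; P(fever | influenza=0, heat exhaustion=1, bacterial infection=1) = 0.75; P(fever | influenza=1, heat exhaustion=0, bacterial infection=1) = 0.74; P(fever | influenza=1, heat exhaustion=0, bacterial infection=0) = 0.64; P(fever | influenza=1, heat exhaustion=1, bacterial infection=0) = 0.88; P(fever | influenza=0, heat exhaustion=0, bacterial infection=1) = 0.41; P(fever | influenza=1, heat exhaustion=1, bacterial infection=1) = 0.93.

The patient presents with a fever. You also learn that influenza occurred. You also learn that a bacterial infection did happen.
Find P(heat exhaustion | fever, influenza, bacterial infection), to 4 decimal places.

P(heat exhaustion | fever, influenza, bacterial infection) ≈ 0.1106

Sum P(fever|·) weighted by the priors over both values of heat exhaustion:
  P(fever | influenza, bacterial infection) = 0.74·0.91 + 0.93·0.09
        = 0.673400 + 0.083700 = 0.757100
The terms with heat exhaustion present sum to 0.083700, so
  P(heat exhaustion | fever, influenza, bacterial infection) = 0.083700 / 0.757100 ≈ 0.1106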